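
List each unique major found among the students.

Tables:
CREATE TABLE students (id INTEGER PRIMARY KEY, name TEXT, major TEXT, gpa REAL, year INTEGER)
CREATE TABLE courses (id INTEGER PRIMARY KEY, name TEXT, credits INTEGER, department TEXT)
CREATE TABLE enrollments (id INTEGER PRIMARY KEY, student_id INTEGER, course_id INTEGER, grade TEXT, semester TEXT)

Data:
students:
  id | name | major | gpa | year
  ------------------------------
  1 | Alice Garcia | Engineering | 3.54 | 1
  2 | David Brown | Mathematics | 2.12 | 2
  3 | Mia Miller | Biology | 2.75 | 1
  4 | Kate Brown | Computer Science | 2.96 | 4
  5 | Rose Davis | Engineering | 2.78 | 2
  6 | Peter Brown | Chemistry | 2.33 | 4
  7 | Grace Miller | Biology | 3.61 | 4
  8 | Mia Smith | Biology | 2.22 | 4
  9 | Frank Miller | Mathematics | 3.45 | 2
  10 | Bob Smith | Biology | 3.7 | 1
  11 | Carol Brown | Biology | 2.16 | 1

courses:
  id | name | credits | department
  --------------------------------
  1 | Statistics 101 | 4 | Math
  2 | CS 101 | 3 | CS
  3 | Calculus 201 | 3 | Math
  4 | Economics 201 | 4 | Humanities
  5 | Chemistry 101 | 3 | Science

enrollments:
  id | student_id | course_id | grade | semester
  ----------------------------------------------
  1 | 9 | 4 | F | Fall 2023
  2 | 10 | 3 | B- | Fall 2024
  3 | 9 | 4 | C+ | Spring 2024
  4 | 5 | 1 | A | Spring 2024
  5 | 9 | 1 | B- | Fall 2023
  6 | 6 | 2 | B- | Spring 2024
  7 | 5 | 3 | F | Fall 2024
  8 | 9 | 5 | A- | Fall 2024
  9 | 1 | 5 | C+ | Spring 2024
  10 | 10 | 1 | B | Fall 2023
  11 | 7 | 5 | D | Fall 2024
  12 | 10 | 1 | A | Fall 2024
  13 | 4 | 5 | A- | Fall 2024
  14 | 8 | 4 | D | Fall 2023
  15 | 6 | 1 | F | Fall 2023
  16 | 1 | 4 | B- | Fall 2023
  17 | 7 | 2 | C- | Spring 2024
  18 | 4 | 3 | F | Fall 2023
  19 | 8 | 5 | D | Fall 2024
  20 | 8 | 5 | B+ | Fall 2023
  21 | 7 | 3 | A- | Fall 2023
SELECT DISTINCT major FROM students

Execution result:
major
Engineering
Mathematics
Biology
Computer Science
Chemistry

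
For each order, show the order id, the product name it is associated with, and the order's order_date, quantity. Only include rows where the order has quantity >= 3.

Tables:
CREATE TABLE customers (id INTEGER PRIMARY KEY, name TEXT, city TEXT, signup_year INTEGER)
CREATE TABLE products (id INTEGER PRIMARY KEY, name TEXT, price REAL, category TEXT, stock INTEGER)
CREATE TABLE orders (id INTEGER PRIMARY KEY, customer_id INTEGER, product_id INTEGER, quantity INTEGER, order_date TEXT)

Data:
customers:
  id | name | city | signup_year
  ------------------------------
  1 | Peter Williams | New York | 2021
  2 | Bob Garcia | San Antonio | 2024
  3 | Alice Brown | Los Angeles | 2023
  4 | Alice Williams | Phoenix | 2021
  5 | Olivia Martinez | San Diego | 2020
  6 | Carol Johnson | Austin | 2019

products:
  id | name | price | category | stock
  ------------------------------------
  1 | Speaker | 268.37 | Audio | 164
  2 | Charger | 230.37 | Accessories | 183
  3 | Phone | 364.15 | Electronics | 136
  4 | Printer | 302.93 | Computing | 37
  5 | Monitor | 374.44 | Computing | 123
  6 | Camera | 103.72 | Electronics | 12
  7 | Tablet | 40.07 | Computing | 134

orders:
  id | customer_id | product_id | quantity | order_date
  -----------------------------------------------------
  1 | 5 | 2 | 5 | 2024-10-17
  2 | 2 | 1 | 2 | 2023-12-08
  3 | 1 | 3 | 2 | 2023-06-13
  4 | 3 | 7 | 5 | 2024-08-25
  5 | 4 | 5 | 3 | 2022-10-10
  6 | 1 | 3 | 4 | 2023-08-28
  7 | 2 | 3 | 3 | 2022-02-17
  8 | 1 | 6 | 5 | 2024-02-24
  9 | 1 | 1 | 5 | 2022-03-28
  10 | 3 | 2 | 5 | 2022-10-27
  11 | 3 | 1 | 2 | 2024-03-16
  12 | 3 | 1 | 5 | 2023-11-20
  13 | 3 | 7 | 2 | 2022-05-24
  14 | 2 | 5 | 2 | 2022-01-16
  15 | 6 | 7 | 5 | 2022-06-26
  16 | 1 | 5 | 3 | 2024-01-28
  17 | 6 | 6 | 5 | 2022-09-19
SELECT c.id, p.name AS product, c.order_date, c.quantity FROM orders c JOIN products p ON c.product_id = p.id WHERE c.quantity >= 3

Execution result:
id | product | order_date | quantity
1 | Charger | 2024-10-17 | 5
4 | Tablet | 2024-08-25 | 5
5 | Monitor | 2022-10-10 | 3
6 | Phone | 2023-08-28 | 4
7 | Phone | 2022-02-17 | 3
8 | Camera | 2024-02-24 | 5
9 | Speaker | 2022-03-28 | 5
10 | Charger | 2022-10-27 | 5
12 | Speaker | 2023-11-20 | 5
15 | Tablet | 2022-06-26 | 5
16 | Monitor | 2024-01-28 | 3
17 | Camera | 2022-09-19 | 5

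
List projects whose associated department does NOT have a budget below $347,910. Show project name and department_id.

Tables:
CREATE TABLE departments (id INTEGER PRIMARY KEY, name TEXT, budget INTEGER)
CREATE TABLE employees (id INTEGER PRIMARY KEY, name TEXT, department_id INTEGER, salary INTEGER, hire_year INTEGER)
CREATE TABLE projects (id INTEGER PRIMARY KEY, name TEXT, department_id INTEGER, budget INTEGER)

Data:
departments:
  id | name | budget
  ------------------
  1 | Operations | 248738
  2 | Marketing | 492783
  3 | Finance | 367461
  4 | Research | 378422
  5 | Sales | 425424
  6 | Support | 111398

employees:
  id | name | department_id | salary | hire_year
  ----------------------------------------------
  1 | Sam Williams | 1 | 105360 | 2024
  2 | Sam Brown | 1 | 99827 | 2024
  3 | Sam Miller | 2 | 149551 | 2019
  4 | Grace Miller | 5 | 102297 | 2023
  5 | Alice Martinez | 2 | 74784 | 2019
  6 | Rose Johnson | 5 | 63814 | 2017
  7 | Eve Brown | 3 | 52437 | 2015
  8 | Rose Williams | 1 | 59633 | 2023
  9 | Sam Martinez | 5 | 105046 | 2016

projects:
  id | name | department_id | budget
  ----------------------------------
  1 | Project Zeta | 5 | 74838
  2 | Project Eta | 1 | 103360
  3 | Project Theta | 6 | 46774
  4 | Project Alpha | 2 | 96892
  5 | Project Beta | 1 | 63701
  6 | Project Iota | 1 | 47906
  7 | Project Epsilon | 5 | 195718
SELECT name, department_id FROM projects WHERE department_id NOT IN (SELECT id FROM departments WHERE budget < 347910)

Execution result:
name | department_id
Project Zeta | 5
Project Alpha | 2
Project Epsilon | 5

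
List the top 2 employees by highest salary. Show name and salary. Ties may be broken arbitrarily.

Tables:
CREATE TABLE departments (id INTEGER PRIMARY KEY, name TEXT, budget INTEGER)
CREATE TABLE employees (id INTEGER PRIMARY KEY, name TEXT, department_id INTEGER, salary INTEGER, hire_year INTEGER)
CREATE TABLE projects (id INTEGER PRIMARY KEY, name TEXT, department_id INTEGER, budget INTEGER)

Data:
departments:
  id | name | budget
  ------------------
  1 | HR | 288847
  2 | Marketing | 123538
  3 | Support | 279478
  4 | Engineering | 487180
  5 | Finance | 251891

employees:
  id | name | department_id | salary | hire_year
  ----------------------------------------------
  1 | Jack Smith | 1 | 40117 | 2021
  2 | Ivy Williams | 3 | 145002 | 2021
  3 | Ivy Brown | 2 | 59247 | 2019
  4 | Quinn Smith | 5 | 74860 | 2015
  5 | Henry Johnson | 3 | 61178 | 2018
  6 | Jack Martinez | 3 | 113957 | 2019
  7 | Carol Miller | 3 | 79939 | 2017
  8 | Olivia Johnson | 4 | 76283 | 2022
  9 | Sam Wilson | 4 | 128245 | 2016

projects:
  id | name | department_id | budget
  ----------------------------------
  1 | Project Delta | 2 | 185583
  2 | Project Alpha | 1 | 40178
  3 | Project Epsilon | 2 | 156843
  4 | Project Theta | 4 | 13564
SELECT name, salary FROM employees ORDER BY salary DESC LIMIT 2

Execution result:
name | salary
Ivy Williams | 145002
Sam Wilson | 128245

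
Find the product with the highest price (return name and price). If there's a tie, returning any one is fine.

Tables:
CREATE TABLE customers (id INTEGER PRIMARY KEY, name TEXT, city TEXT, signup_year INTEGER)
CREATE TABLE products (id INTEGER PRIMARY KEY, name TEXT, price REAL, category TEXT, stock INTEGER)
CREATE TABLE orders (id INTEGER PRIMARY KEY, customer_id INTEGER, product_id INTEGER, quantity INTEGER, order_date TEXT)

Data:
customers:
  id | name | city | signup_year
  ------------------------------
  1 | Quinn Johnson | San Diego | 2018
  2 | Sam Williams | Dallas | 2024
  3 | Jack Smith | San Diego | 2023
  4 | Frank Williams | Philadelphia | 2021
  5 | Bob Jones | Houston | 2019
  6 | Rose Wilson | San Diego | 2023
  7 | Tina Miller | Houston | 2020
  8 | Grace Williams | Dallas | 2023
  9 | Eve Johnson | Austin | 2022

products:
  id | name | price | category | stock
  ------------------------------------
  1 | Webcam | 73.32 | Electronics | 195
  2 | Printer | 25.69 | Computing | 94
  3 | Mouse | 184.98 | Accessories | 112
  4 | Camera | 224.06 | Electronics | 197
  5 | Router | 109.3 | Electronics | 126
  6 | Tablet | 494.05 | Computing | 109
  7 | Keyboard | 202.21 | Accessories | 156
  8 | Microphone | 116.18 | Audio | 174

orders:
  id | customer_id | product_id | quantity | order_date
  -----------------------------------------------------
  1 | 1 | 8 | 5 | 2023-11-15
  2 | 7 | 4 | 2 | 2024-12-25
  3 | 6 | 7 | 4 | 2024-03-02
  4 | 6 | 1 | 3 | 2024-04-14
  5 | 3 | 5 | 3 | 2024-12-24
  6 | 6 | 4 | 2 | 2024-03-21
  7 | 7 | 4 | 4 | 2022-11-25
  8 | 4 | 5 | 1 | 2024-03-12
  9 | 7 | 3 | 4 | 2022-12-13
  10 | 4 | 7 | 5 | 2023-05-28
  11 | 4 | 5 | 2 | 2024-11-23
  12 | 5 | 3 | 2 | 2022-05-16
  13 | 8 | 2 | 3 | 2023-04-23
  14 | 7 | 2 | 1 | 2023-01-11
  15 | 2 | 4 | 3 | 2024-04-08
SELECT name, price FROM products ORDER BY price DESC LIMIT 1

Execution result:
name | price
Tablet | 494.05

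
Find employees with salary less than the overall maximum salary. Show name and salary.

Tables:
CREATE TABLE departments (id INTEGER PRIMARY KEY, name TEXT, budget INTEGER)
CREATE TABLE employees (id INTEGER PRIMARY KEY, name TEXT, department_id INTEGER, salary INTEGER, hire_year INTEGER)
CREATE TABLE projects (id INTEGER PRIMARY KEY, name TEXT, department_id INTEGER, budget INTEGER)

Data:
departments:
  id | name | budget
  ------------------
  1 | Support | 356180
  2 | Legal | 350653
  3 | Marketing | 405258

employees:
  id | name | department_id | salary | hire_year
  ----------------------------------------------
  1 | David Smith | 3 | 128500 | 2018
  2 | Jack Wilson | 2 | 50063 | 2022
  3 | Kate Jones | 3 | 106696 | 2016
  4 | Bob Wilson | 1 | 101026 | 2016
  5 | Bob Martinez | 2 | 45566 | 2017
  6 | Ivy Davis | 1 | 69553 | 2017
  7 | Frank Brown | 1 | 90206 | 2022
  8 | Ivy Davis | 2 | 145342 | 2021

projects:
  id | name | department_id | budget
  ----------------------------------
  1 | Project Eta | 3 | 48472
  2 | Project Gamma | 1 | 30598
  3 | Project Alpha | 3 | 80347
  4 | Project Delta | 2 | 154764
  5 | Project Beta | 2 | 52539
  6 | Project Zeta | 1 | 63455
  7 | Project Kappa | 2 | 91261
SELECT name, salary FROM employees WHERE salary < (SELECT MAX(salary) FROM employees)

Execution result:
name | salary
David Smith | 128500
Jack Wilson | 50063
Kate Jones | 106696
Bob Wilson | 101026
Bob Martinez | 45566
Ivy Davis | 69553
Frank Brown | 90206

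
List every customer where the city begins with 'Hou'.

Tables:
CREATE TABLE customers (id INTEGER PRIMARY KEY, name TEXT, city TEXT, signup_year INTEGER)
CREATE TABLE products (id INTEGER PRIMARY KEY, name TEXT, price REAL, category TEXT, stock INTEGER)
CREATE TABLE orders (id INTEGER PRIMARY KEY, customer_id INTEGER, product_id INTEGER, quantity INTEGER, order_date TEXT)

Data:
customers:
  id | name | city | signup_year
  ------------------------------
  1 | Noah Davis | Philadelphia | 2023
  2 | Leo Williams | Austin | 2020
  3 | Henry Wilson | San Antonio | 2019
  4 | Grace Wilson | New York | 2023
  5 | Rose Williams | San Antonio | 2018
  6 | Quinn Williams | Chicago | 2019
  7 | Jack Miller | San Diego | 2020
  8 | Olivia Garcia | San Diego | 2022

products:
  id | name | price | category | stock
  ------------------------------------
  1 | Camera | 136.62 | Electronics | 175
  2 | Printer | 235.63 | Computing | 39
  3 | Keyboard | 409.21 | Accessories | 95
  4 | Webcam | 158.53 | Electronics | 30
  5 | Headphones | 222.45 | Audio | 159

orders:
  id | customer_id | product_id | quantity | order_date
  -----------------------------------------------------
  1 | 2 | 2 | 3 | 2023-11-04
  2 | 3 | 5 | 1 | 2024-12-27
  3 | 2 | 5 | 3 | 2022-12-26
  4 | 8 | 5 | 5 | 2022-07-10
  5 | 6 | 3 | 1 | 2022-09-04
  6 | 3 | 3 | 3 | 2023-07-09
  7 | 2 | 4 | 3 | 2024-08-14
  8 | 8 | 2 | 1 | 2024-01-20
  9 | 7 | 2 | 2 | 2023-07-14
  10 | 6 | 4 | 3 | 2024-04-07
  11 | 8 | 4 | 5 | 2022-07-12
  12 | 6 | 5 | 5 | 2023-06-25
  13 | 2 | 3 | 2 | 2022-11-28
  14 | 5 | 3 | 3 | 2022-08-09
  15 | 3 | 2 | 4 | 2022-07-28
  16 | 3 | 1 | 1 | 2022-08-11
SELECT name, city FROM customers WHERE city LIKE 'Hou%'

Execution result:
(no rows)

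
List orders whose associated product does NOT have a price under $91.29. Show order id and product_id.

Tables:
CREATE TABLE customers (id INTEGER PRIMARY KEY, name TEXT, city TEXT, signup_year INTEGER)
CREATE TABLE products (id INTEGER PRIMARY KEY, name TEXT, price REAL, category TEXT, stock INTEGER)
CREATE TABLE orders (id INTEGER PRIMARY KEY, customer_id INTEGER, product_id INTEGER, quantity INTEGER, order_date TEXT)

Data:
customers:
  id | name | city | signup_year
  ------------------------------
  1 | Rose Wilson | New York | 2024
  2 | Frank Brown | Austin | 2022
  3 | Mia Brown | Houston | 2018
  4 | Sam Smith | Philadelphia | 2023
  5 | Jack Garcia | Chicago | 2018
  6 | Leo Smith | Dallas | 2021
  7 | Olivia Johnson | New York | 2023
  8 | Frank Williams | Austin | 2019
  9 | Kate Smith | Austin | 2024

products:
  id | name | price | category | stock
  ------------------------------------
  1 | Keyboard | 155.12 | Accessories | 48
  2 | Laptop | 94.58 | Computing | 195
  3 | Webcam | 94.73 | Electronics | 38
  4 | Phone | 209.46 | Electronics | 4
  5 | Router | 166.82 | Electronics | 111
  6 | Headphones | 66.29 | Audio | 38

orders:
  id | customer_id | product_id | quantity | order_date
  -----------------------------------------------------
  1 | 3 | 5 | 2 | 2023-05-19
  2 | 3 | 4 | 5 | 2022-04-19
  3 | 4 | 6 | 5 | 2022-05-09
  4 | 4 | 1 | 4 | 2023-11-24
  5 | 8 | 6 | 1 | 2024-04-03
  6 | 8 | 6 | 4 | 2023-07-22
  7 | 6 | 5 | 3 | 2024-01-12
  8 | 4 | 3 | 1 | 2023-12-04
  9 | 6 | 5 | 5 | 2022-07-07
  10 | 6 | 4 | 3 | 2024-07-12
SELECT id, product_id FROM orders WHERE product_id NOT IN (SELECT id FROM products WHERE price < 91.29)

Execution result:
id | product_id
1 | 5
2 | 4
4 | 1
7 | 5
8 | 3
9 | 5
10 | 4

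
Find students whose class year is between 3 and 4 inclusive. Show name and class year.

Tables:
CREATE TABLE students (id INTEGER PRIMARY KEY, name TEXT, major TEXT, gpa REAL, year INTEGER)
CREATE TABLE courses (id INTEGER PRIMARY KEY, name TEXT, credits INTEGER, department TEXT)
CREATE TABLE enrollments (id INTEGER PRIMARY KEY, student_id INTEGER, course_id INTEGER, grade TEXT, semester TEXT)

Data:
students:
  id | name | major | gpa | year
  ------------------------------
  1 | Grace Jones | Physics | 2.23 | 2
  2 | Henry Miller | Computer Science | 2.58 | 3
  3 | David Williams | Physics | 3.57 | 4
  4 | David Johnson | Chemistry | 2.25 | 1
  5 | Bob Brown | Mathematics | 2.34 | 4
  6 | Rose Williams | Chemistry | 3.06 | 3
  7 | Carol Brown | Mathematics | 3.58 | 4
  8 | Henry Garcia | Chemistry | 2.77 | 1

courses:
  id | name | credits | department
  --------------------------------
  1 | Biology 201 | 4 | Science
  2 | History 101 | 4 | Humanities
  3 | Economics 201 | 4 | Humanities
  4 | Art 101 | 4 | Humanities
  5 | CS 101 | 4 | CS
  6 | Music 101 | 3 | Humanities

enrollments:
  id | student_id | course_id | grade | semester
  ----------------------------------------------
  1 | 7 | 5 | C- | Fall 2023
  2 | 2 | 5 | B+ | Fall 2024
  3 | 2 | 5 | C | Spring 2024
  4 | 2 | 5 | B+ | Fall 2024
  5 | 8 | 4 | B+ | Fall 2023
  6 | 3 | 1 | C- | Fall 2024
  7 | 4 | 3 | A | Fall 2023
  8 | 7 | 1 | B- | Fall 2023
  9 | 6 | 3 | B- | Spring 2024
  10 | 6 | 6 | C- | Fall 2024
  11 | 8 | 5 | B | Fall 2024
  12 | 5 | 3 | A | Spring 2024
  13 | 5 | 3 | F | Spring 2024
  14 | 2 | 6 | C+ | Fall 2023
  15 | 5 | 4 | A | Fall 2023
SELECT name, year FROM students WHERE year BETWEEN 3 AND 4

Execution result:
name | year
Henry Miller | 3
David Williams | 4
Bob Brown | 4
Rose Williams | 3
Carol Brown | 4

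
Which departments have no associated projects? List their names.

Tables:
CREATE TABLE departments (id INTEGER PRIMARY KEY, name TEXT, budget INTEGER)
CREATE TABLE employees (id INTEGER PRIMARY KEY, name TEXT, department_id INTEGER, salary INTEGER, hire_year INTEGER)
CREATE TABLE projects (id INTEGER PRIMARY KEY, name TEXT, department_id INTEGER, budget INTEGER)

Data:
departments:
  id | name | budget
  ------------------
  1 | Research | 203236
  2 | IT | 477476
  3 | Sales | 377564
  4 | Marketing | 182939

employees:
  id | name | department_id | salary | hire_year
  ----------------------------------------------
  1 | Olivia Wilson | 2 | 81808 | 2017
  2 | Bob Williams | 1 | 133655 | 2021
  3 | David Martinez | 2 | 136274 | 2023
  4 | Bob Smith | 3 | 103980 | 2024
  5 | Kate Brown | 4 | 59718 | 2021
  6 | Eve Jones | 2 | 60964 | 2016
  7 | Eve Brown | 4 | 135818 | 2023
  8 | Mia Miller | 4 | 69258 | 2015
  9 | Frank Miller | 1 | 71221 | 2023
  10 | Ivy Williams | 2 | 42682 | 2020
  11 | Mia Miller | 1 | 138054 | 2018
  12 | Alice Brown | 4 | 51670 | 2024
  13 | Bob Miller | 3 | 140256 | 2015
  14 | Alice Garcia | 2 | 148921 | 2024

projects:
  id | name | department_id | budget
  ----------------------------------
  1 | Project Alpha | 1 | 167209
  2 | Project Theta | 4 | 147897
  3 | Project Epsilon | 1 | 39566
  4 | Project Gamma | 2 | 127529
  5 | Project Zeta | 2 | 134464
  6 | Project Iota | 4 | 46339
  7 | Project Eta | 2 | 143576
SELECT p.name FROM departments p LEFT JOIN projects c ON c.department_id = p.id WHERE c.id IS NULL

Execution result:
Sales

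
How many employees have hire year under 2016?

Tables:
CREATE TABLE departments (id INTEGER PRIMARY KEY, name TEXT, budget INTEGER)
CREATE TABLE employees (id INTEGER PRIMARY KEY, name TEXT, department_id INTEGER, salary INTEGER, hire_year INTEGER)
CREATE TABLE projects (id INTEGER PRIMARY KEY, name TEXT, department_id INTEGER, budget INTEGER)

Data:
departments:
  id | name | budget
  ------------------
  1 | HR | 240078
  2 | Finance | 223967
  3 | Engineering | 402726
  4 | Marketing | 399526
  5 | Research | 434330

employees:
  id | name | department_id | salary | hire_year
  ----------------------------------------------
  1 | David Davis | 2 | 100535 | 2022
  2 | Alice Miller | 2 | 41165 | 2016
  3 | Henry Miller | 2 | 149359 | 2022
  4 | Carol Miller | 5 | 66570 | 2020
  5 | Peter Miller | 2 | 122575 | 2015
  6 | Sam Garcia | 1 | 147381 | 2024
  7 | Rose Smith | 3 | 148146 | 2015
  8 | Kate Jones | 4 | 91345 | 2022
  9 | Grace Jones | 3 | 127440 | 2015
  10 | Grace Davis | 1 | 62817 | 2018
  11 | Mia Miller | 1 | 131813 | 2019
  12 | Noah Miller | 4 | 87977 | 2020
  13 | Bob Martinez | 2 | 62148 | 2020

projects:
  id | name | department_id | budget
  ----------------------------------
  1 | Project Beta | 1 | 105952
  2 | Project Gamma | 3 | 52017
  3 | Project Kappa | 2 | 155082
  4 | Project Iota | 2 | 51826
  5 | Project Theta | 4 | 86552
SELECT COUNT(*) FROM employees WHERE hire_year < 2016

Execution result:
3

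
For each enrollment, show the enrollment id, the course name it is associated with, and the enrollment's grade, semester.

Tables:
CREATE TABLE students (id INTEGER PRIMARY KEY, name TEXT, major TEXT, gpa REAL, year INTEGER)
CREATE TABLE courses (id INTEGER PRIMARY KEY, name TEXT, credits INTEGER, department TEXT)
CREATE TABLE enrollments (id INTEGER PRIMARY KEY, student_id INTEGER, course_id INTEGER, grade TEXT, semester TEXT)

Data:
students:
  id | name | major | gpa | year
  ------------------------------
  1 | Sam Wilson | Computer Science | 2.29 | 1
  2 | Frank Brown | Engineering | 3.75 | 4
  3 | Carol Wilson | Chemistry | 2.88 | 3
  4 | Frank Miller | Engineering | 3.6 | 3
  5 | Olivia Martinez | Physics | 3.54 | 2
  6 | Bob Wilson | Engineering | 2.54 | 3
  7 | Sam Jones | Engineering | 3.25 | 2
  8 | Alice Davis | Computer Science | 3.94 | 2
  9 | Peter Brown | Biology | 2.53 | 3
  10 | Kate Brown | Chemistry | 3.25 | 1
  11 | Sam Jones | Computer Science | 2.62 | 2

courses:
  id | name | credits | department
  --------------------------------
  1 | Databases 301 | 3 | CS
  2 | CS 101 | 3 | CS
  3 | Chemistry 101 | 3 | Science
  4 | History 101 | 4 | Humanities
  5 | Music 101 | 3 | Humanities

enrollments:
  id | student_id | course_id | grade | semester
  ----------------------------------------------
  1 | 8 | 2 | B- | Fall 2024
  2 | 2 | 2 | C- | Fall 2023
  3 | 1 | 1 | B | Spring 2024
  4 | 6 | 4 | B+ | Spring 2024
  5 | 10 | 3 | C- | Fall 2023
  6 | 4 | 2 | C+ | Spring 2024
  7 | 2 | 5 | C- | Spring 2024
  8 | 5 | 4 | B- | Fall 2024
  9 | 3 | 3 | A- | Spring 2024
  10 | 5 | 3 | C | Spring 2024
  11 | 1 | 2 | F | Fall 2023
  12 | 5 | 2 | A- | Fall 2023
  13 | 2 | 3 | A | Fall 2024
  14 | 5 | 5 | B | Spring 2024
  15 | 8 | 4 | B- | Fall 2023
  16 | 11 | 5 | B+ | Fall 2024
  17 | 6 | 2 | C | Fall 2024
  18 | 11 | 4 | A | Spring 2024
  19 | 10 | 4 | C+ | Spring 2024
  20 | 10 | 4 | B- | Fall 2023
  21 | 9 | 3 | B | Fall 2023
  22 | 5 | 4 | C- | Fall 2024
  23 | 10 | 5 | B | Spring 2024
SELECT c.id, p.name AS course, c.grade, c.semester FROM enrollments c JOIN courses p ON c.course_id = p.id

Execution result:
id | course | grade | semester
1 | CS 101 | B- | Fall 2024
2 | CS 101 | C- | Fall 2023
3 | Databases 301 | B | Spring 2024
4 | History 101 | B+ | Spring 2024
5 | Chemistry 101 | C- | Fall 2023
6 | CS 101 | C+ | Spring 2024
7 | Music 101 | C- | Spring 2024
8 | History 101 | B- | Fall 2024
9 | Chemistry 101 | A- | Spring 2024
10 | Chemistry 101 | C | Spring 2024
11 | CS 101 | F | Fall 2023
12 | CS 101 | A- | Fall 2023
13 | Chemistry 101 | A | Fall 2024
14 | Music 101 | B | Spring 2024
15 | History 101 | B- | Fall 2023
16 | Music 101 | B+ | Fall 2024
17 | CS 101 | C | Fall 2024
18 | History 101 | A | Spring 2024
19 | History 101 | C+ | Spring 2024
20 | History 101 | B- | Fall 2023
21 | Chemistry 101 | B | Fall 2023
22 | History 101 | C- | Fall 2024
23 | Music 101 | B | Spring 2024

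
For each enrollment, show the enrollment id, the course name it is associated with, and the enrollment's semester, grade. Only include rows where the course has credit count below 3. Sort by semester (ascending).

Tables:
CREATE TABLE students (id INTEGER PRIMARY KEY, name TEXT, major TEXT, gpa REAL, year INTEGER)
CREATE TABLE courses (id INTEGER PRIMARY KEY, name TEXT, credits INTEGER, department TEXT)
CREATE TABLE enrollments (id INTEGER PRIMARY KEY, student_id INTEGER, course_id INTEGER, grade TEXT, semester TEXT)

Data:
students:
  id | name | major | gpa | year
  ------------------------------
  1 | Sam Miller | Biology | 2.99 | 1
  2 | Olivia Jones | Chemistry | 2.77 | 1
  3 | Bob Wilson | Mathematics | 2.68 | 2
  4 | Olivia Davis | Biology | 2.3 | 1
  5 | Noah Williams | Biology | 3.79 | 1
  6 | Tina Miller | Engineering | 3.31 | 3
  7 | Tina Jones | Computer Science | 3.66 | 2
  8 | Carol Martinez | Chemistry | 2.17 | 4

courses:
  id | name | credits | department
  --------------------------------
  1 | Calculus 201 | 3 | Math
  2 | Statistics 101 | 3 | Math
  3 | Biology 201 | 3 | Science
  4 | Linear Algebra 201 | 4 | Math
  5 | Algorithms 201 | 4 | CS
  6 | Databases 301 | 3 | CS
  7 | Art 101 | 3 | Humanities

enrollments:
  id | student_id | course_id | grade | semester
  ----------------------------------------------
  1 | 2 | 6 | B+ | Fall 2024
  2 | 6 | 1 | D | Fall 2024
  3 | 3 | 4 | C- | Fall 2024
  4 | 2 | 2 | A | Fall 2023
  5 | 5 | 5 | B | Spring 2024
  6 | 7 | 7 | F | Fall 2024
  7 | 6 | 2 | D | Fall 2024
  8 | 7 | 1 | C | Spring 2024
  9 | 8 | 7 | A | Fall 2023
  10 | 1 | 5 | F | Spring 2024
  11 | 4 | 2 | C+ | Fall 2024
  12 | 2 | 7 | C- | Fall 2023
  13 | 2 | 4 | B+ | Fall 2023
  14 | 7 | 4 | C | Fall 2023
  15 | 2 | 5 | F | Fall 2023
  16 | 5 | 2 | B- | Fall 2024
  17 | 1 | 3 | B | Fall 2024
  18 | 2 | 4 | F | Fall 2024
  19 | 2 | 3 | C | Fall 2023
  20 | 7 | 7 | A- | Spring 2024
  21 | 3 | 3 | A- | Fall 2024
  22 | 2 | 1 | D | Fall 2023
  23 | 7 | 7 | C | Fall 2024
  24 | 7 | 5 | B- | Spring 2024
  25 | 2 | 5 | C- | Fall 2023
SELECT c.id, p.name AS course, c.semester, c.grade FROM enrollments c JOIN courses p ON c.course_id = p.id WHERE p.credits < 3 ORDER BY c.semester ASC

Execution result:
(no rows)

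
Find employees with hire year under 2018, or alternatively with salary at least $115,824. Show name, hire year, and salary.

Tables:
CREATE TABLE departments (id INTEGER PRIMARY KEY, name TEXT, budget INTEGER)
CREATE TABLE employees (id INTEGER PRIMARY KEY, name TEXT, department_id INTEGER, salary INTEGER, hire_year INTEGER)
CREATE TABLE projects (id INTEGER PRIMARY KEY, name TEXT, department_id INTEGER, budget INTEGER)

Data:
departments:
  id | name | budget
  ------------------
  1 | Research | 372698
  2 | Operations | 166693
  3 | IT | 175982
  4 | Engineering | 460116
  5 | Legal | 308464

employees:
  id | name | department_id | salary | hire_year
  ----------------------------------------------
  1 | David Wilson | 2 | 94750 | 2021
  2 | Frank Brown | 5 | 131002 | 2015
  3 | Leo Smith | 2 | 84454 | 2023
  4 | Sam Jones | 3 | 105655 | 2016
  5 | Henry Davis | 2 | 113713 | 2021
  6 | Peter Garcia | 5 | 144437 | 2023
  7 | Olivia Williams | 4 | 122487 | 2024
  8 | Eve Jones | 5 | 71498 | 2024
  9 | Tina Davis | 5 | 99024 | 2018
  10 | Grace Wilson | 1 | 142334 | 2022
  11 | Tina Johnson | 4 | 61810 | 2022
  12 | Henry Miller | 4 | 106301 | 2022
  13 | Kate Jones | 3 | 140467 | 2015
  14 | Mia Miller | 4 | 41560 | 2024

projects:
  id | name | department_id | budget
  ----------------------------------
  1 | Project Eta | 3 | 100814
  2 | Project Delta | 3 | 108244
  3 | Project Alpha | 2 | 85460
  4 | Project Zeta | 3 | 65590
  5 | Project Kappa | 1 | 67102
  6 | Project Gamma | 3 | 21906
SELECT name, hire_year, salary FROM employees WHERE hire_year < 2018 OR salary >= 115824

Execution result:
name | hire_year | salary
Frank Brown | 2015 | 131002
Sam Jones | 2016 | 105655
Peter Garcia | 2023 | 144437
Olivia Williams | 2024 | 122487
Grace Wilson | 2022 | 142334
Kate Jones | 2015 | 140467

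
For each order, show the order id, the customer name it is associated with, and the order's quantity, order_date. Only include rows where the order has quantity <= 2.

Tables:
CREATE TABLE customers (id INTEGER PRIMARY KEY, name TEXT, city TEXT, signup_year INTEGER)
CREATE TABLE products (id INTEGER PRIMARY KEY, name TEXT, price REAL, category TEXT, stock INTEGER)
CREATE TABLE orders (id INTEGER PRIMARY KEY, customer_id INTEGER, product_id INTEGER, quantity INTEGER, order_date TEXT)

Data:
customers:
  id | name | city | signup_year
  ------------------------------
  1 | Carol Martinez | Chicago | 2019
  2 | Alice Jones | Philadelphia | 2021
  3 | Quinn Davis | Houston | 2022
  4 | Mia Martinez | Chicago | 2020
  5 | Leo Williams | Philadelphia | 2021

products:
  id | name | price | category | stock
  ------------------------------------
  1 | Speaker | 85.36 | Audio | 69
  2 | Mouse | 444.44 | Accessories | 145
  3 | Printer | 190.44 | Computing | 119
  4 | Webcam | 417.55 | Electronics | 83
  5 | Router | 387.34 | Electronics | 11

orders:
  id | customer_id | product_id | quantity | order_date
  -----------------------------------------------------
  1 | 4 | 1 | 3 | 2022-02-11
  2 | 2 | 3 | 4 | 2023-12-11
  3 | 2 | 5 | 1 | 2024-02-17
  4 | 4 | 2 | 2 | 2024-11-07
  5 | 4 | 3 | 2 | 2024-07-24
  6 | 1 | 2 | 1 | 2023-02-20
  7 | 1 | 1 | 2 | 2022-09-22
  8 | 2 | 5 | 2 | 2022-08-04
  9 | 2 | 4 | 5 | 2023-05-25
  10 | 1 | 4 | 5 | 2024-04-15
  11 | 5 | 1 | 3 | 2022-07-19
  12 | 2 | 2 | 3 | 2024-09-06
SELECT c.id, p.name AS customer, c.quantity, c.order_date FROM orders c JOIN customers p ON c.customer_id = p.id WHERE c.quantity <= 2

Execution result:
id | customer | quantity | order_date
3 | Alice Jones | 1 | 2024-02-17
4 | Mia Martinez | 2 | 2024-11-07
5 | Mia Martinez | 2 | 2024-07-24
6 | Carol Martinez | 1 | 2023-02-20
7 | Carol Martinez | 2 | 2022-09-22
8 | Alice Jones | 2 | 2022-08-04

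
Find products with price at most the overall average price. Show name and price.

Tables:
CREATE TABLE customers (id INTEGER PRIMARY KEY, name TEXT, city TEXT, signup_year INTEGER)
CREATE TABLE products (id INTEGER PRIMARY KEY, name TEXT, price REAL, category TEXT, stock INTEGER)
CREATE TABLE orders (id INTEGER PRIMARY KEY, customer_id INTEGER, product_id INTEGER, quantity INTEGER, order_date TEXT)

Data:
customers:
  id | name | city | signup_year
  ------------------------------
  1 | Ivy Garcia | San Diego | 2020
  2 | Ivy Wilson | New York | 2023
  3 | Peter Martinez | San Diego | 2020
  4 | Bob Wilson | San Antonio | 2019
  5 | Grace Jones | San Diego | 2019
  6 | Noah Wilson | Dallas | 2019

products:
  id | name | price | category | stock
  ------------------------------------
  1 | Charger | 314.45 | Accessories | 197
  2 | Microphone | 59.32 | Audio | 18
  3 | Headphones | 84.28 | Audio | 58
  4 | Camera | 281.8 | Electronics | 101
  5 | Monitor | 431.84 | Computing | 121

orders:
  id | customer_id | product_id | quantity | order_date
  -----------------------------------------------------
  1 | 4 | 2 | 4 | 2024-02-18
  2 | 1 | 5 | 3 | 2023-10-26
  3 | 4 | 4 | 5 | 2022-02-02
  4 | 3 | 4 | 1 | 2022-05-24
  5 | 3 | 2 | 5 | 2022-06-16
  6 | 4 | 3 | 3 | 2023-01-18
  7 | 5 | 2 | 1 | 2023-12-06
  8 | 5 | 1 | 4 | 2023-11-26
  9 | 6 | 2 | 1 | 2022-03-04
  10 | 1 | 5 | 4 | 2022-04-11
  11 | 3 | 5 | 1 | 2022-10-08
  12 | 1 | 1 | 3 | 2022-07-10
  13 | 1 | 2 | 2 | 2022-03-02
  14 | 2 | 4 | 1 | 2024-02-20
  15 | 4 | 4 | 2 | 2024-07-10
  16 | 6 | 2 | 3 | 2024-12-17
SELECT name, price FROM products WHERE price <= (SELECT AVG(price) FROM products)

Execution result:
name | price
Microphone | 59.32
Headphones | 84.28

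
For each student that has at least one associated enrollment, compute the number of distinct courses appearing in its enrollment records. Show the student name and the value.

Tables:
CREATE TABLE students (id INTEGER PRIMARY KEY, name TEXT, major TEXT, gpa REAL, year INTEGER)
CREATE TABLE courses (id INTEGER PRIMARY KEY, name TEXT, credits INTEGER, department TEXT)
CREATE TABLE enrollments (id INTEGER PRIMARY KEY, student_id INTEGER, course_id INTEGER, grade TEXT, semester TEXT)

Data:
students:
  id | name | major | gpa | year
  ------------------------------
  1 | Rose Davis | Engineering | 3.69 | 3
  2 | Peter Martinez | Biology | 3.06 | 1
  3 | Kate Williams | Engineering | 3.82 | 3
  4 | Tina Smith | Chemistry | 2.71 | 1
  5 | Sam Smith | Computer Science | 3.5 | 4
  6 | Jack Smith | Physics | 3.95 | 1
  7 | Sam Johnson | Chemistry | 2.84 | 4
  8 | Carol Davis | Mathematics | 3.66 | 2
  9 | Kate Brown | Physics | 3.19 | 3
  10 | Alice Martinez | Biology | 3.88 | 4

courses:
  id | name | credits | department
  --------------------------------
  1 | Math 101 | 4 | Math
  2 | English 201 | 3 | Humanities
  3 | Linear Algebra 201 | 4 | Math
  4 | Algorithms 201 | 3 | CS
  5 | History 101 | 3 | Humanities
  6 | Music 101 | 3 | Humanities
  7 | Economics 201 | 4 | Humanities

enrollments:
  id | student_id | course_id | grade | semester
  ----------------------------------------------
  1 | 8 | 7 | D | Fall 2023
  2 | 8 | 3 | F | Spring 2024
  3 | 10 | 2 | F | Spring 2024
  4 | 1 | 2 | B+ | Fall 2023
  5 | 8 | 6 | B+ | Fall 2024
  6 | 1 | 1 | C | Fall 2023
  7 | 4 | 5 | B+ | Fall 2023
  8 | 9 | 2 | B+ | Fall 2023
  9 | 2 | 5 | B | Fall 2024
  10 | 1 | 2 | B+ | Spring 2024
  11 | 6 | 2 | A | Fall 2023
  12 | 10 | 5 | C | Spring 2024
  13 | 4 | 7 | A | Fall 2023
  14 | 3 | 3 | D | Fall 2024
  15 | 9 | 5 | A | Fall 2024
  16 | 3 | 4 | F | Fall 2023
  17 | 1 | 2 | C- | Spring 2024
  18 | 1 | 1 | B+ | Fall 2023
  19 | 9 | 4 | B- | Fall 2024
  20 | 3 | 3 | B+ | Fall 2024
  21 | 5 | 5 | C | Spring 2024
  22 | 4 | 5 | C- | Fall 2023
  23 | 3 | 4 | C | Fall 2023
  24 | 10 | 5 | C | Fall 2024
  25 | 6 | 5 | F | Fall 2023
SELECT p.name, COUNT(DISTINCT c.course_id) AS distinct_course_count FROM enrollments c JOIN students p ON c.student_id = p.id GROUP BY p.id, p.name

Execution result:
name | distinct_course_count
Rose Davis | 2
Peter Martinez | 1
Kate Williams | 2
Tina Smith | 2
Sam Smith | 1
Jack Smith | 2
Carol Davis | 3
Kate Brown | 3
Alice Martinez | 2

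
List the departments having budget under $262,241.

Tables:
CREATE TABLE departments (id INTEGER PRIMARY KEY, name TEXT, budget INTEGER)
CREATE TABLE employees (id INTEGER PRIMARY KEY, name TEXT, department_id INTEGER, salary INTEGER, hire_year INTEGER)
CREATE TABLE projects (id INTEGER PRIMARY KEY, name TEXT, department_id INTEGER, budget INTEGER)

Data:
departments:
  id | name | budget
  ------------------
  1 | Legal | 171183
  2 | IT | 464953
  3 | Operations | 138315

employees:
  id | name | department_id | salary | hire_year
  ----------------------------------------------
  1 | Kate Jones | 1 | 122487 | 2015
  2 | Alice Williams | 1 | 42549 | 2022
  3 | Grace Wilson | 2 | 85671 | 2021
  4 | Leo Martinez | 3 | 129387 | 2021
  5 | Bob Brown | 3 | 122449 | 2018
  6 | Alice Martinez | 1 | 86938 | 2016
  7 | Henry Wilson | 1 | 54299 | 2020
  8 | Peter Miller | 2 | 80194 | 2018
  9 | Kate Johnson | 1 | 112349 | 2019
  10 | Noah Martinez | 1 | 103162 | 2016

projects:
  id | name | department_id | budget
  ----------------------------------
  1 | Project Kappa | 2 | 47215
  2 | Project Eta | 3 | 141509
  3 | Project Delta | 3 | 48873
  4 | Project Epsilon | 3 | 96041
SELECT name, budget FROM departments WHERE budget < 262241

Execution result:
name | budget
Legal | 171183
Operations | 138315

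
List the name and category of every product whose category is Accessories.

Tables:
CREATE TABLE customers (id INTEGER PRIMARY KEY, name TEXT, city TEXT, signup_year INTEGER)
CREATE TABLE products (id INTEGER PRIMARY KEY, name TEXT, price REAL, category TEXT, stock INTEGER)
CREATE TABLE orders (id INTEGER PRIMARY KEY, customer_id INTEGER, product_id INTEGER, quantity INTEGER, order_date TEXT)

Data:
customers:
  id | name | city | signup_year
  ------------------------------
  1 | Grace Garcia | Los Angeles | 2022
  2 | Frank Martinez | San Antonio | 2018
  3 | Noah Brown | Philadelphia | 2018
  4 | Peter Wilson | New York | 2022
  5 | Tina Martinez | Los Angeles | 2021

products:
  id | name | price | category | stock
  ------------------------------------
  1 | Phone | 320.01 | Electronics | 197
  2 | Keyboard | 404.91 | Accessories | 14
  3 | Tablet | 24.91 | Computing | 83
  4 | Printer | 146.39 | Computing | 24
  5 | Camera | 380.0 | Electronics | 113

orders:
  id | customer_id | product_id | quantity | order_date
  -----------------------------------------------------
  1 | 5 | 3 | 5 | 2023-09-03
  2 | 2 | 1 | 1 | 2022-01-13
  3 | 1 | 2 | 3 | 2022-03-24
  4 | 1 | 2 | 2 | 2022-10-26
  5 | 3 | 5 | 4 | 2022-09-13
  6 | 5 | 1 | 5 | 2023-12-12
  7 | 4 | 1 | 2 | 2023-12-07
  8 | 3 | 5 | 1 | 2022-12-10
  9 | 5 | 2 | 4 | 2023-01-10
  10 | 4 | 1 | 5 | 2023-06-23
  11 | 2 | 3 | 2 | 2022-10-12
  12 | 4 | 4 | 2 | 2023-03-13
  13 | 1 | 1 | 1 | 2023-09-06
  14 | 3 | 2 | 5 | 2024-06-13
SELECT name, category FROM products WHERE category = 'Accessories'

Execution result:
name | category
Keyboard | Accessories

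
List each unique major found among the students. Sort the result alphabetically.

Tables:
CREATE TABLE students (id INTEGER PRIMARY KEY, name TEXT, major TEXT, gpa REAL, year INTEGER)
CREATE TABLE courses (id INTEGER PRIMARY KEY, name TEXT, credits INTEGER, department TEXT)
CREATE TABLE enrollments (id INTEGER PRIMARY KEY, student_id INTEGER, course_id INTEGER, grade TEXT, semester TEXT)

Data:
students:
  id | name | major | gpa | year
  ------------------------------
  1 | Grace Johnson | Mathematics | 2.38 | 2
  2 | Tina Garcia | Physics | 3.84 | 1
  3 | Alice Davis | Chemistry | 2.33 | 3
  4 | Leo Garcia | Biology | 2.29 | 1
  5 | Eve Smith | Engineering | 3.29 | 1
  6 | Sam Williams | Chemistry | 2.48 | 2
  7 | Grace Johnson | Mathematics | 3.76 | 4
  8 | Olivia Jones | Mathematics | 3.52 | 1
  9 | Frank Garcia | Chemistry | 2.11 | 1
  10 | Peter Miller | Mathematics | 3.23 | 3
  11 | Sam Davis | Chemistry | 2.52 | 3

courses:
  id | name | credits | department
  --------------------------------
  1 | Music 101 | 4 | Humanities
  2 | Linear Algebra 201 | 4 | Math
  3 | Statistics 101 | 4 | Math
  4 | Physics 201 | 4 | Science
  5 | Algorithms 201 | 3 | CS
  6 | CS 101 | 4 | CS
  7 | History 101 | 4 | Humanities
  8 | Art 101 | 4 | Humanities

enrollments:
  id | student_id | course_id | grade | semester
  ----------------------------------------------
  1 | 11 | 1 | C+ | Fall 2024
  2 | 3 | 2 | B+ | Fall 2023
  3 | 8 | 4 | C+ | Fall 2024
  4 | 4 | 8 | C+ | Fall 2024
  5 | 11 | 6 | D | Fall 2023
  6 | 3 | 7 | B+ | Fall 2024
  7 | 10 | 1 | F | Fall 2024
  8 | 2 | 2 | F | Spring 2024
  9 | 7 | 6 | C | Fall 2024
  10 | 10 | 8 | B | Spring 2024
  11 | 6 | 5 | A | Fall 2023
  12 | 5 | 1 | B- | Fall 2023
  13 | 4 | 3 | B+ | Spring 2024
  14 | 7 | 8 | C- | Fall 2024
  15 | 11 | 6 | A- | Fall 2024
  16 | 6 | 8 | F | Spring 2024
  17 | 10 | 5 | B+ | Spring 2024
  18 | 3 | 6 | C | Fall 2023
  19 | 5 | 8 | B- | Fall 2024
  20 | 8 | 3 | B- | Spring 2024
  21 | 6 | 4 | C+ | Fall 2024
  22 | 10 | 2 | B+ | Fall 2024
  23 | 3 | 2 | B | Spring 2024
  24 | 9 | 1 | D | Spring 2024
SELECT DISTINCT major FROM students ORDER BY major

Execution result:
major
Biology
Chemistry
Engineering
Mathematics
Physics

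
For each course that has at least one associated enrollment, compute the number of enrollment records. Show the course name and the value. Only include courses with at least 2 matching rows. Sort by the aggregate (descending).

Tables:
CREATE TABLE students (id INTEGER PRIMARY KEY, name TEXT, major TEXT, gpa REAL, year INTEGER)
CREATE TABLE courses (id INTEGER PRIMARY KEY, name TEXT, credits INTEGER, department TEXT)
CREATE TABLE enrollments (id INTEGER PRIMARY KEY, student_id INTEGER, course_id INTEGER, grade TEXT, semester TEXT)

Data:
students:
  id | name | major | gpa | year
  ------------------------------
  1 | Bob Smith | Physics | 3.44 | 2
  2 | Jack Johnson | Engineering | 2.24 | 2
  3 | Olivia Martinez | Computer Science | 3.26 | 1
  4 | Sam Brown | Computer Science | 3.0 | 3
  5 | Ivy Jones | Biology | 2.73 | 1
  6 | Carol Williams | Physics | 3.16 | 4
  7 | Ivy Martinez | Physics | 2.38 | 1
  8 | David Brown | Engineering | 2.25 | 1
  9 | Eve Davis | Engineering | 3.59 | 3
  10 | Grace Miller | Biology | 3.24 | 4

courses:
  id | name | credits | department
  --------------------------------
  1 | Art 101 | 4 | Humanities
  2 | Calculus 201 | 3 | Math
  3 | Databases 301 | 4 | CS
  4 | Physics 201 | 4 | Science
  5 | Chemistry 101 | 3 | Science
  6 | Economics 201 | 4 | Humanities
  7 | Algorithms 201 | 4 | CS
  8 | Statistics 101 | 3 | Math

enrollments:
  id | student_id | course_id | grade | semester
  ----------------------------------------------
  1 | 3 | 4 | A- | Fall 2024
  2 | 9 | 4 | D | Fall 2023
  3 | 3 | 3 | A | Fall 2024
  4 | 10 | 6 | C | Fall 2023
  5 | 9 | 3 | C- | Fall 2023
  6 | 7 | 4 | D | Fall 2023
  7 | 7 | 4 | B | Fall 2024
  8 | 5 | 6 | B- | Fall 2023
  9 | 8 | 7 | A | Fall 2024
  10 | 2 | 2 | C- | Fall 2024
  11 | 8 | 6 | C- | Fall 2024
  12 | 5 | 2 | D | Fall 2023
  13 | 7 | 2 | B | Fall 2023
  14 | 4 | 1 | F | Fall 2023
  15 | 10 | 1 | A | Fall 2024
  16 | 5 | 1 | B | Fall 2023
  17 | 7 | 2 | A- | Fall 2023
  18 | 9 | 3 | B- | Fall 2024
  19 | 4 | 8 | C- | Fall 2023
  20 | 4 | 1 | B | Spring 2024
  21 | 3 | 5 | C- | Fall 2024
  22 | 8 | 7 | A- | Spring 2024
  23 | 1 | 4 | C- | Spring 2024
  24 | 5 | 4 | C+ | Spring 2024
SELECT p.name, COUNT(*) AS n FROM enrollments c JOIN courses p ON c.course_id = p.id GROUP BY p.id, p.name HAVING COUNT(*) >= 2 ORDER BY n DESC

Execution result:
name | n
Physics 201 | 6
Art 101 | 4
Calculus 201 | 4
Databases 301 | 3
Economics 201 | 3
Algorithms 201 | 2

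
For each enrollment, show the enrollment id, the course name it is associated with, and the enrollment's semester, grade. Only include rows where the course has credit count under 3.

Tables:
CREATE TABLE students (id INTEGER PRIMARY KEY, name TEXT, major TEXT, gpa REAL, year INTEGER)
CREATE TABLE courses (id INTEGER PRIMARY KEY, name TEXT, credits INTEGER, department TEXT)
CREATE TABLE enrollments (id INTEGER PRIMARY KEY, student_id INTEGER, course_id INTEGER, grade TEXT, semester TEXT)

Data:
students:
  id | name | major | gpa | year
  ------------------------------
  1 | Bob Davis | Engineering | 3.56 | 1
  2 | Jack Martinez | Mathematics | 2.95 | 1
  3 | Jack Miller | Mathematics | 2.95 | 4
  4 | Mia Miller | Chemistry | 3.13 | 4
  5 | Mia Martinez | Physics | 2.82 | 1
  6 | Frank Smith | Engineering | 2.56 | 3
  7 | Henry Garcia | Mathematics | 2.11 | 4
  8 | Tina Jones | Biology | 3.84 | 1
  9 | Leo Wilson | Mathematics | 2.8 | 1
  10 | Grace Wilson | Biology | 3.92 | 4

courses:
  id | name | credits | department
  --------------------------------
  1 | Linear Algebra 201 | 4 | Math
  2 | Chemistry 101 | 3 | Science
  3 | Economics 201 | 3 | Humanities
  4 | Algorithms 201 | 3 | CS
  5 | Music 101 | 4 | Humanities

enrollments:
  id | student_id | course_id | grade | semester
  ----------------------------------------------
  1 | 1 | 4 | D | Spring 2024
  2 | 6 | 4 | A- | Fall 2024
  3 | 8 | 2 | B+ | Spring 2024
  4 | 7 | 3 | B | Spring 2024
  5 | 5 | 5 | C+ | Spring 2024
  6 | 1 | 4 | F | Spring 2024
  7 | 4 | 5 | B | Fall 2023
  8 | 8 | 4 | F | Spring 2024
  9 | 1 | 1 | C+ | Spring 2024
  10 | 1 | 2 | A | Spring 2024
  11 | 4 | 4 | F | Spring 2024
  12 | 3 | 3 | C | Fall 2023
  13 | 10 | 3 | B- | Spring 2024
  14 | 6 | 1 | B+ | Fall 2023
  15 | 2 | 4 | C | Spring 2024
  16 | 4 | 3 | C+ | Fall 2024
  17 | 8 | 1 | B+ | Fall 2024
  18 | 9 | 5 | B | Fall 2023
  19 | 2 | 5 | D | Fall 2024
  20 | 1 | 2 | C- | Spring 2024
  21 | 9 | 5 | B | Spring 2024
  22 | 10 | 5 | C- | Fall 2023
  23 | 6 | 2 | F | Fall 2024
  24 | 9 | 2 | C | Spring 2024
SELECT c.id, p.name AS course, c.semester, c.grade FROM enrollments c JOIN courses p ON c.course_id = p.id WHERE p.credits < 3

Execution result:
(no rows)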